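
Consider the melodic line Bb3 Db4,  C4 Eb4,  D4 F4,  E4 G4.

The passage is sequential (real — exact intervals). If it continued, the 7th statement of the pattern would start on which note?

A#4

Taking 2-note groups, the heads are Bb3, C4, D4, E4: the pattern moves up a 2nd.
Continuing: F#4 → G#4 → A#4. Statement 7 starts on A#4.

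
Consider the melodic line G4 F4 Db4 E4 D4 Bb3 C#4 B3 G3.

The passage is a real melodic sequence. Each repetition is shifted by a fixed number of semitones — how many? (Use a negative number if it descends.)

-3

Taking 3-note groups, the heads are G4, E4, C#4: the pattern moves down a 3rd.
G4 to E4 spans -3 semitones.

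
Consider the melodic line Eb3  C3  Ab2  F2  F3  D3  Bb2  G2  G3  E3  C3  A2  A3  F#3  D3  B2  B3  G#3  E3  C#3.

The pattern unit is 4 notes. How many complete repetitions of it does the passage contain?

20 notes in groups of 4 gives 20/4 = 5 statements.
Starts: Eb3, F3, G3, A3, B3 — each up a 2nd.

5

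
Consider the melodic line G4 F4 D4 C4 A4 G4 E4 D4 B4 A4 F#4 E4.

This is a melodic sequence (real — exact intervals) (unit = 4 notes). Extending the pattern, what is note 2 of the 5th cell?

C#5

Grouping in 4s, the 2nd note of each cell is F4, G4, A4.
Each moves up a 2nd. Continuing: B4 → C#5.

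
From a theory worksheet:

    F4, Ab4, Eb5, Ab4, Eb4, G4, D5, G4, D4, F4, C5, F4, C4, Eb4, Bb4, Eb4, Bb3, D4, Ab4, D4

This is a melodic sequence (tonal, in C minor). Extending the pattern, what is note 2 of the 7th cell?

Bb3

The unit is 4 notes. Position-2 pitches of the 5 shown cells: Ab4, G4, F4, Eb4, D4.
Carrying that down a 2nd forward: C4 → Bb3.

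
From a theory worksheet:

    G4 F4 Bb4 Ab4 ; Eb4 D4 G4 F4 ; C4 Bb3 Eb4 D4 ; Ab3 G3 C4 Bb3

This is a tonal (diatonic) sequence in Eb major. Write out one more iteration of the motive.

F3 Eb3 Ab3 G3

Taking 4-note groups, the heads are G4, Eb4, C4, Ab3: the pattern moves down a 3rd.
From F3 the diatonic shape gives F3 Eb3 Ab3 G3.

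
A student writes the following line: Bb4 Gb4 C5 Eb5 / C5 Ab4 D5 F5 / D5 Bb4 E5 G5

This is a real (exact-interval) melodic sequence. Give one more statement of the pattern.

E5 C5 F#5 A5

Taking 4-note groups, the heads are Bb4, C5, D5: the pattern moves up a 2nd.
From E5 the exact shape gives E5 C5 F#5 A5.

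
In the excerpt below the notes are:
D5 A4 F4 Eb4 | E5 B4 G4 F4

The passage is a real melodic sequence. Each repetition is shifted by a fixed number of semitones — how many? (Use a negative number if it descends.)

Taking 4-note groups, the heads are D5, E5: the pattern moves up a 2nd.
D5 to E5 spans +2 semitones.

2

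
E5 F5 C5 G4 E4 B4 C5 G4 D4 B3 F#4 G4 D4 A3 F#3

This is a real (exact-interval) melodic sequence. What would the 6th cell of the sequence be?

D#3 E3 B2 F#2 D#2

Taking 5-note groups, the heads are E5, B4, F#4: the pattern moves down a 4th.
Extending down a 4th: C#4 → G#3 → D#3.
So cell 6 is D#3 E3 B2 F#2 D#2.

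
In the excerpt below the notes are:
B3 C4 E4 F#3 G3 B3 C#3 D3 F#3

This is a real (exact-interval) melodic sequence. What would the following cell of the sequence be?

The 3-note cells begin on B3, F#3, C#3 — each down a 4th from the last.
From G#2 the exact shape gives G#2 A2 C#3.

G#2 A2 C#3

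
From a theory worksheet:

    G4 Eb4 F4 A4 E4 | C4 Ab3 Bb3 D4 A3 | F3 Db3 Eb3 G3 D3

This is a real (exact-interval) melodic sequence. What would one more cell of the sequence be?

Taking 5-note groups, the heads are G4, C4, F3: the pattern moves down a 5th.
From Bb2 the exact shape gives Bb2 Gb2 Ab2 C3 G2.

Bb2 Gb2 Ab2 C3 G2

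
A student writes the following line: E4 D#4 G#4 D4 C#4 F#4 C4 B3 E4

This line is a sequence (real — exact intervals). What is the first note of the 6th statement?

Taking 3-note groups, the heads are E4, D4, C4: the pattern moves down a 2nd.
Extending the heads down a 2nd: Bb3 → Ab3 → Gb3.

Gb3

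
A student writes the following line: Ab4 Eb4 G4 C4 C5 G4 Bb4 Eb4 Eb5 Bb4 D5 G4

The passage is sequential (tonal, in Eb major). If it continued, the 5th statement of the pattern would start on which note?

Bb5

Unit = 4 notes; the statements start on Ab4, C5, Eb5, moving up a 3rd each time.
Continuing: G5 → Bb5. Statement 5 starts on Bb5.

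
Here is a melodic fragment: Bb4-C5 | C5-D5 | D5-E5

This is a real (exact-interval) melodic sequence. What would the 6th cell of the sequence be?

G#5 A#5

With a 2-note motive the entries are Bb4, C5, D5, each up a 2nd from the previous.
Carrying on: E5 → F#5 → G#5.
So cell 6 is G#5 A#5.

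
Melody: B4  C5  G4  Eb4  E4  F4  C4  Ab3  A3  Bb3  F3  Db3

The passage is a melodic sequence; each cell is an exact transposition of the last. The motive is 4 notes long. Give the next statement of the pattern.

With a 4-note motive the entries are B4, E4, A3, each down a 5th from the previous.
From D3 the exact shape gives D3 Eb3 Bb2 Gb2.

D3 Eb3 Bb2 Gb2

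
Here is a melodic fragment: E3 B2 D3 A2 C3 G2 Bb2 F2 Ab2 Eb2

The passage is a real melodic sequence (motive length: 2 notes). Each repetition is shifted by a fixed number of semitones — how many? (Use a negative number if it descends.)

Unit = 2 notes; the statements start on E3, D3, C3, Bb2, Ab2, moving down a 2nd each time.
Counting half-steps from E3 to D3: -2.

-2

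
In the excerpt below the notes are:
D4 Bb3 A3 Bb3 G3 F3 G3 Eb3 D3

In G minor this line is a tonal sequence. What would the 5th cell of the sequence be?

With a 3-note motive the entries are D4, Bb3, G3, each down a 3rd from the previous.
Extending down a 3rd: Eb3 → C3.
So cell 5 is C3 A2 G2.

C3 A2 G2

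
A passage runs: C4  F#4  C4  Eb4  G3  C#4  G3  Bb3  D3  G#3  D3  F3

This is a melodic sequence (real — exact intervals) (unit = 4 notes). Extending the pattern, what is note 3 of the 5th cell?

With 4-note cells, note 3 of each statement runs C4, G3, D3.
Each moves down a 4th. Continuing: A2 → E2.

E2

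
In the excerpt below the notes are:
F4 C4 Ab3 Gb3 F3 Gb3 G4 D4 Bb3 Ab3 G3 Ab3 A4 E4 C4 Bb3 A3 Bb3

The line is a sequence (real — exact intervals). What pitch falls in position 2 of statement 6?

The unit is 6 notes. Position-2 pitches of the 3 shown cells: C4, D4, E4.
Carrying that up a 2nd forward: F#4 → G#4 → A#4.

A#4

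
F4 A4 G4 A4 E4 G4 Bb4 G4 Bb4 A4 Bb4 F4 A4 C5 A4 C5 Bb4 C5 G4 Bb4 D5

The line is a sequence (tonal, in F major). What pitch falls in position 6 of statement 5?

With 7-note cells, note 6 of each statement runs G4, A4, Bb4.
Carrying that up a 2nd forward: C5 → D5.

D5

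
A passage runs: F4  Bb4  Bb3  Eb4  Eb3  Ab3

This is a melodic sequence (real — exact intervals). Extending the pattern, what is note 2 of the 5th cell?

Gb2

Grouping in 2s, the 2nd note of each cell is Bb4, Eb4, Ab3.
Carrying that down a 5th forward: Db3 → Gb2.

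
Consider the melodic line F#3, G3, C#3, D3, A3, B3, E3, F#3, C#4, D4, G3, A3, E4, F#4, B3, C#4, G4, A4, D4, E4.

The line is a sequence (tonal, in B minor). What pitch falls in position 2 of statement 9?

B5

The unit is 4 notes. Position-2 pitches of the 5 shown cells: G3, B3, D4, F#4, A4.
Extending up a 3rd: C#5 → E5 → G5 → B5.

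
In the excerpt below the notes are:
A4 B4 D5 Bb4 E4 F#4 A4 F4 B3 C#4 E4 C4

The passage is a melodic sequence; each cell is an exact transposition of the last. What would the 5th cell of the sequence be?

C#3 D#3 F#3 D3

The 4-note cells begin on A4, E4, B3 — each down a 4th from the last.
Carrying on: F#3 → C#3.
Statement 5 starts on C#3 and keeps the same exact contour: C#3 D#3 F#3 D3.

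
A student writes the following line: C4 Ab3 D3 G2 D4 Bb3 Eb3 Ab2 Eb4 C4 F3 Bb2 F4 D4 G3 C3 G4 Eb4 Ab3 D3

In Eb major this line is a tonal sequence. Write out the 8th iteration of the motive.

The 4-note cells begin on C4, D4, Eb4, F4, G4 — each up a 2nd from the last.
Continuing the starts: Ab4 → Bb4 → C5.
From C5 the diatonic shape gives C5 Ab4 D4 G3.

C5 Ab4 D4 G3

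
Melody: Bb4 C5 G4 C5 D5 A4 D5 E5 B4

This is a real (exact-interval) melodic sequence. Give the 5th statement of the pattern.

F#5 G#5 D#5

With a 3-note motive the entries are Bb4, C5, D5, each up a 2nd from the previous.
Carrying on: E5 → F#5.
So cell 5 is F#5 G#5 D#5.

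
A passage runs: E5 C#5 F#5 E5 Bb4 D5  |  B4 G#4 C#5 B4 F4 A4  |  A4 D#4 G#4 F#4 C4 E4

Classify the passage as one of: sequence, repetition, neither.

Note 1 of cell 3 is A4; if this were a sequence it would be F#4. No unit length gives a consistent transposition pattern.

neither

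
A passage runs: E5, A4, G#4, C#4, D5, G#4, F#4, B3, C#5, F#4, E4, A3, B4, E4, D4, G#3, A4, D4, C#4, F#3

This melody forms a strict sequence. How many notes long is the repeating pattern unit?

Try groups of 4 (5 cells in 20 notes):
E5 A4 G#4 C#4 | D5 G#4 F#4 B3 | C#5 F#4 E4 A3 | B4 E4 D4 G#3 | A4 D4 C#4 F#3
Every group is a transposition down a 2nd of the one before; no shorter unit works.

4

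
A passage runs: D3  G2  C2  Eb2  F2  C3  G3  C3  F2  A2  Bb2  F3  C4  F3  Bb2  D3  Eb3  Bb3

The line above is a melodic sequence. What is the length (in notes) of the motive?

Try groups of 6 (3 cells in 18 notes):
D3 G2 C2 Eb2 F2 C3 | G3 C3 F2 A2 Bb2 F3 | C4 F3 Bb2 D3 Eb3 Bb3
Each cell is the previous one up a 4th — so the unit is 6 notes.

6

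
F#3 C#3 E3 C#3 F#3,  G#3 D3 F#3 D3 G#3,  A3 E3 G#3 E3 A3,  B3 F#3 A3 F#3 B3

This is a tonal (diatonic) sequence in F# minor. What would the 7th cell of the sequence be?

The 5-note cells begin on F#3, G#3, A3, B3 — each up a 2nd from the last.
Carrying on: C#4 → D4 → E4.
So cell 7 is E4 B3 D4 B3 E4.

E4 B3 D4 B3 E4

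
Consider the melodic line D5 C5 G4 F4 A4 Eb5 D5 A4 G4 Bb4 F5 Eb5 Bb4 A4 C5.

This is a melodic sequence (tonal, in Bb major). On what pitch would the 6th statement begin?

Bb5

The 5-note cells begin on D5, Eb5, F5 — each up a 2nd from the last.
Continuing: G5 → A5 → Bb5. Statement 6 starts on Bb5.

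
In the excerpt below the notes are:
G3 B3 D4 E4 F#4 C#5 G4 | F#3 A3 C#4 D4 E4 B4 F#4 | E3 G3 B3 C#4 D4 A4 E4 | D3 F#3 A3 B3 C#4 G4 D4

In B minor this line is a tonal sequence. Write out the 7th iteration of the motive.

Unit = 7 notes; the statements start on G3, F#3, E3, D3, moving down a 2nd each time.
Carrying on: C#3 → B2 → A2.
From A2 the diatonic shape gives A2 C#3 E3 F#3 G3 D4 A3.

A2 C#3 E3 F#3 G3 D4 A3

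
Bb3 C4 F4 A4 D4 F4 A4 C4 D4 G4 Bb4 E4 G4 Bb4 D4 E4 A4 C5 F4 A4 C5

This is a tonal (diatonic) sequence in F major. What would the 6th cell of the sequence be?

G4 A4 D5 F5 Bb4 D5 F5

With a 7-note motive the entries are Bb3, C4, D4, each up a 2nd from the previous.
Extending up a 2nd: E4 → F4 → G4.
From G4 the diatonic shape gives G4 A4 D5 F5 Bb4 D5 F5.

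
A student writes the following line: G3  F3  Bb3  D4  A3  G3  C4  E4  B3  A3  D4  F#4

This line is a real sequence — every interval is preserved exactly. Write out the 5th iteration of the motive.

With a 4-note motive the entries are G3, A3, B3, each up a 2nd from the previous.
Carrying on: C#4 → D#4.
So cell 5 is D#4 C#4 F#4 A#4.

D#4 C#4 F#4 A#4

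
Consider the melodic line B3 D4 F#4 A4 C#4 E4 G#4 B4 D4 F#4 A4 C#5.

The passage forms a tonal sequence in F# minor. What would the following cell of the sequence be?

E4 G#4 B4 D5

With a 4-note motive the entries are B3, C#4, D4, each up a 2nd from the previous.
Statement 4 starts on E4 and keeps the same diatonic contour: E4 G#4 B4 D5.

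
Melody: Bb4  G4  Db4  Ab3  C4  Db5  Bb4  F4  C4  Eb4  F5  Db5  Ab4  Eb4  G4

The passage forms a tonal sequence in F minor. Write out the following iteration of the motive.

With a 5-note motive the entries are Bb4, Db5, F5, each up a 3rd from the previous.
Statement 4 starts on Ab5 and keeps the same diatonic contour: Ab5 F5 C5 G4 Bb4.

Ab5 F5 C5 G4 Bb4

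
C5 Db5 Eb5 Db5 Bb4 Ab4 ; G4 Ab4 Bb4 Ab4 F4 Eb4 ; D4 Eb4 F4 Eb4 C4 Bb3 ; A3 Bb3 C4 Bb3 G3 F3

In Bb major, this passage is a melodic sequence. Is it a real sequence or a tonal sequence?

Each cell has the same semitone pattern (1, 2, -2, -3, -2) — intervals are preserved exactly.
And Db5 lies outside Bb major, so the sequence is real rather than tonal.

real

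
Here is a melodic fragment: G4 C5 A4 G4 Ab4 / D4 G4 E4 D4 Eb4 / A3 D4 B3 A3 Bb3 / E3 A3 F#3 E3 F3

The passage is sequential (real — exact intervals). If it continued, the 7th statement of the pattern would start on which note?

C#2

Taking 5-note groups, the heads are G4, D4, A3, E3: the pattern moves down a 4th.
Extending the heads down a 4th: B2 → F#2 → C#2.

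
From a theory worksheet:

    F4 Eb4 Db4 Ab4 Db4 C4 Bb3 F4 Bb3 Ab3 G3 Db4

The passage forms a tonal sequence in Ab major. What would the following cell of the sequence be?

Unit = 4 notes; the statements start on F4, Db4, Bb3, moving down a 3rd each time.
So cell 4 is G3 F3 Eb3 Bb3.

G3 F3 Eb3 Bb3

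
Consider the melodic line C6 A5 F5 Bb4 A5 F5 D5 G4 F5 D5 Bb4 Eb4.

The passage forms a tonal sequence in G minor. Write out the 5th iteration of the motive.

With a 4-note motive the entries are C6, A5, F5, each down a 3rd from the previous.
Carrying on: D5 → Bb4.
From Bb4 the diatonic shape gives Bb4 G4 Eb4 A3.

Bb4 G4 Eb4 A3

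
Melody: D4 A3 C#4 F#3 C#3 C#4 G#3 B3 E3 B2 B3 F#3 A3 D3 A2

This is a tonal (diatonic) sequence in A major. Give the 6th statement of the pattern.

With a 5-note motive the entries are D4, C#4, B3, each down a 2nd from the previous.
Extending down a 2nd: A3 → G#3 → F#3.
From F#3 the diatonic shape gives F#3 C#3 E3 A2 E2.

F#3 C#3 E3 A2 E2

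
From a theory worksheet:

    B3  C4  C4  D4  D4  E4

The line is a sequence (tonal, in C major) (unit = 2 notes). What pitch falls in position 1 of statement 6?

G4

With 2-note cells, note 1 of each statement runs B3, C4, D4.
Extending up a 2nd: E4 → F4 → G4.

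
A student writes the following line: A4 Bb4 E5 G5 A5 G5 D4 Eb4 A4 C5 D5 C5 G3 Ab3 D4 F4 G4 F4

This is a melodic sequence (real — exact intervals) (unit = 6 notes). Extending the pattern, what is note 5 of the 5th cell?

F3

With 6-note cells, note 5 of each statement runs A5, D5, G4.
Carrying that down a 5th forward: C4 → F3.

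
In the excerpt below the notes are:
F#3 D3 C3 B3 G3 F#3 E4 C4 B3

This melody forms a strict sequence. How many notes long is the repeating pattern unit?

3

There are 9 notes; a 3-note unit gives 3 cells:
F#3 D3 C3 | B3 G3 F#3 | E4 C4 B3
That's a consistent up a 4th shift per cell, and no other grouping gives one.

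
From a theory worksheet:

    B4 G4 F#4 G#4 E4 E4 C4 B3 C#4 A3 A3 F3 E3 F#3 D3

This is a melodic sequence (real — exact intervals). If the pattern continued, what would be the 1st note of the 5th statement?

The unit is 5 notes. Position-1 pitches of the 3 shown cells: B4, E4, A3.
Carrying that down a 5th forward: D3 → G2.

G2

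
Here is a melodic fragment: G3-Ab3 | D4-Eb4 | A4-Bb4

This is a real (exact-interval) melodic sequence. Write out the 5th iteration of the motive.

Taking 2-note groups, the heads are G3, D4, A4: the pattern moves up a 5th.
Continuing the starts: E5 → B5.
Statement 5 starts on B5 and keeps the same exact contour: B5 C6.

B5 C6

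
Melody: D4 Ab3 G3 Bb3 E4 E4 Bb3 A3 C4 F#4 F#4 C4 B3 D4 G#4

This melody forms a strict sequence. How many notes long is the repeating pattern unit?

Try groups of 5 (3 cells in 15 notes):
D4 Ab3 G3 Bb3 E4 | E4 Bb3 A3 C4 F#4 | F#4 C4 B3 D4 G#4
Every group is a transposition up a 2nd of the one before; no shorter unit works.

5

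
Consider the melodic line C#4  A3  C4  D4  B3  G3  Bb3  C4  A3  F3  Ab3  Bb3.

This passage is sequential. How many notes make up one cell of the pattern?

Try groups of 4 (3 cells in 12 notes):
C#4 A3 C4 D4 | B3 G3 Bb3 C4 | A3 F3 Ab3 Bb3
Each cell is the previous one down a 2nd — so the unit is 4 notes.

4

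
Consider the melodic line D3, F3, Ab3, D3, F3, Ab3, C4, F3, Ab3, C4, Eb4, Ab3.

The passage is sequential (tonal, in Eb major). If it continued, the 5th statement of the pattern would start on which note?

Unit = 4 notes; the statements start on D3, F3, Ab3, moving up a 3rd each time.
Extending the heads up a 3rd: C4 → Eb4.

Eb4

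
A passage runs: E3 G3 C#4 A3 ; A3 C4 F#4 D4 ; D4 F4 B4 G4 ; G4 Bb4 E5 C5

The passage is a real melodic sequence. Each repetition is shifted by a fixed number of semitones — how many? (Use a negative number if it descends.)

The 4-note cells begin on E3, A3, D4, G4 — each up a 4th from the last.
E3→A3 is 57 − 52 = 5 semitones.

5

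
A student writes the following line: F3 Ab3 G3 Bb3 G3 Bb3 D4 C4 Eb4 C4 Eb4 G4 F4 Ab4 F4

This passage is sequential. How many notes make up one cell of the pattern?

5

15 notes total. Splitting into 3 groups of 5:
F3 Ab3 G3 Bb3 G3 | Bb3 D4 C4 Eb4 C4 | Eb4 G4 F4 Ab4 F4
That's a consistent up a 4th shift per cell, and no other grouping gives one.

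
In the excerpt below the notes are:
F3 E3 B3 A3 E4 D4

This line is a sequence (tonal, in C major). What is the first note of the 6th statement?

G5

With a 2-note motive the entries are F3, B3, E4, each up a 4th from the previous.
Continuing: A4 → D5 → G5. Statement 6 starts on G5.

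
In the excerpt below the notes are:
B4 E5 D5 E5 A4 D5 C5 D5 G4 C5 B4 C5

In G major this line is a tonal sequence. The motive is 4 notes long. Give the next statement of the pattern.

With a 4-note motive the entries are B4, A4, G4, each down a 2nd from the previous.
Statement 4 starts on F#4 and keeps the same diatonic contour: F#4 B4 A4 B4.

F#4 B4 A4 B4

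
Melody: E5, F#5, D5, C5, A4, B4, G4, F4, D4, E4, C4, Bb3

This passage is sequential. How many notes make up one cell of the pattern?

There are 12 notes; a 4-note unit gives 3 cells:
E5 F#5 D5 C5 | A4 B4 G4 F4 | D4 E4 C4 Bb3
Every group is a transposition down a 5th of the one before; no shorter unit works.

4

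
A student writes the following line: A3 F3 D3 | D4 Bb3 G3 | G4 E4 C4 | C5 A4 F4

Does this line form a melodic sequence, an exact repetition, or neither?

Each 3-note cell is the previous one transposed up a 4th.

sequence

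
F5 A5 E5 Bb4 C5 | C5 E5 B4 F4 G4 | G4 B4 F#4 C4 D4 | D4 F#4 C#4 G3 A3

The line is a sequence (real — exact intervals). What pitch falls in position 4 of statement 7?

With 5-note cells, note 4 of each statement runs Bb4, F4, C4, G3.
Extending down a 4th: D3 → A2 → E2.

E2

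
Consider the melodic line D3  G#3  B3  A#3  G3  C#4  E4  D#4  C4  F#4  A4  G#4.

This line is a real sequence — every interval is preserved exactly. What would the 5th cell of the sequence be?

The 4-note cells begin on D3, G3, C4 — each up a 4th from the last.
Extending up a 4th: F4 → Bb4.
So cell 5 is Bb4 E5 G5 F#5.

Bb4 E5 G5 F#5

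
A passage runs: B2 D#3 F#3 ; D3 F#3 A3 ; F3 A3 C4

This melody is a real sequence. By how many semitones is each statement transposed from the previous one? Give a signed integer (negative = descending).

The 3-note cells begin on B2, D3, F3 — each up a 3rd from the last.
Counting half-steps from B2 to D3: 3.

3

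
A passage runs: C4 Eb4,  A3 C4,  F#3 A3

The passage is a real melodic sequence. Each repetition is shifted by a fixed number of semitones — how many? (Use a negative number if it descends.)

Taking 2-note groups, the heads are C4, A3, F#3: the pattern moves down a 3rd.
C4→A3 is 57 − 60 = -3 semitones.

-3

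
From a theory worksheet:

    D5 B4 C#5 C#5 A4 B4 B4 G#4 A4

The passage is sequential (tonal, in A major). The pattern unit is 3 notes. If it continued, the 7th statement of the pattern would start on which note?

E4

Taking 3-note groups, the heads are D5, C#5, B4: the pattern moves down a 2nd.
Continuing: A4 → G#4 → F#4 → E4. Statement 7 starts on E4.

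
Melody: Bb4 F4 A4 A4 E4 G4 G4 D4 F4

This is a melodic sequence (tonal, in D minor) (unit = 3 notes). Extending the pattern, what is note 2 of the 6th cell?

A3

The unit is 3 notes. Position-2 pitches of the 3 shown cells: F4, E4, D4.
Extending down a 2nd: C4 → Bb3 → A3.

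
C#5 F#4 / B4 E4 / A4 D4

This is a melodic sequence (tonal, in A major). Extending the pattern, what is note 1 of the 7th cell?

Grouping in 2s, the 1st note of each cell is C#5, B4, A4.
Carrying that down a 2nd forward: G#4 → F#4 → E4 → D4.

D4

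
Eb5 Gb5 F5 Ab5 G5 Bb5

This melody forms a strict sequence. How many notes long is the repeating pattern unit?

There are 6 notes; a 2-note unit gives 3 cells:
Eb5 Gb5 | F5 Ab5 | G5 Bb5
Every group is a transposition up a 2nd of the one before; no shorter unit works.

2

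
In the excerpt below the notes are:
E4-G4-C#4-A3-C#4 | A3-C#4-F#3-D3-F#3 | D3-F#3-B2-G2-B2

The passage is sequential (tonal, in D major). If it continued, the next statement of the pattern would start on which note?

Taking 5-note groups, the heads are E4, A3, D3: the pattern moves down a 5th.
One more step down a 5th gives G2.

G2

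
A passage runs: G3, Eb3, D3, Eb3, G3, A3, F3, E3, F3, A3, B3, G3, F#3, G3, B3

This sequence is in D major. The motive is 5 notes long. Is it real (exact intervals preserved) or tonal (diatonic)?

Each cell has the same semitone pattern (-4, -1, 1, 4) — intervals are preserved exactly.
And Eb3 lies outside D major, so the sequence is real rather than tonal.

real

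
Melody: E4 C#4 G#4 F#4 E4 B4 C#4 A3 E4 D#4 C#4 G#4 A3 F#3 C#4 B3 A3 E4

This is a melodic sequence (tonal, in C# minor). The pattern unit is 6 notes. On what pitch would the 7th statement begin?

Unit = 6 notes; the statements start on E4, C#4, A3, moving down a 3rd each time.
Extending the heads down a 3rd: F#3 → D#3 → B2 → G#2.

G#2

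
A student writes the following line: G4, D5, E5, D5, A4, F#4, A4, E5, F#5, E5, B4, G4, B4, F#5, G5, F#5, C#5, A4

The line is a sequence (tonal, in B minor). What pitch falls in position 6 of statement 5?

C#5

With 6-note cells, note 6 of each statement runs F#4, G4, A4.
Extending up a 2nd: B4 → C#5.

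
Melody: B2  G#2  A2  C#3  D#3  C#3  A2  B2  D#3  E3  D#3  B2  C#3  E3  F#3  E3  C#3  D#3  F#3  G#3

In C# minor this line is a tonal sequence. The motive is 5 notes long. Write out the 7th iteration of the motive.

Unit = 5 notes; the statements start on B2, C#3, D#3, E3, moving up a 2nd each time.
Continuing the starts: F#3 → G#3 → A3.
So cell 7 is A3 F#3 G#3 B3 C#4.

A3 F#3 G#3 B3 C#4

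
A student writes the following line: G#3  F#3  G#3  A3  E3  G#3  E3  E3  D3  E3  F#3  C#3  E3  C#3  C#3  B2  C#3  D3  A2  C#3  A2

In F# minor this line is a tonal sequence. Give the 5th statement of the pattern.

With a 7-note motive the entries are G#3, E3, C#3, each down a 3rd from the previous.
Continuing the starts: A2 → F#2.
Statement 5 starts on F#2 and keeps the same diatonic contour: F#2 E2 F#2 G#2 D2 F#2 D2.

F#2 E2 F#2 G#2 D2 F#2 D2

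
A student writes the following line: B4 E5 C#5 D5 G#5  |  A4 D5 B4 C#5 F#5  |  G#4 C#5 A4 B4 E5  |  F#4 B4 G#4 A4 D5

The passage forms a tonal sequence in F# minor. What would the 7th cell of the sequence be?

C#4 F#4 D4 E4 A4

Unit = 5 notes; the statements start on B4, A4, G#4, F#4, moving down a 2nd each time.
Continuing the starts: E4 → D4 → C#4.
Statement 7 starts on C#4 and keeps the same diatonic contour: C#4 F#4 D4 E4 A4.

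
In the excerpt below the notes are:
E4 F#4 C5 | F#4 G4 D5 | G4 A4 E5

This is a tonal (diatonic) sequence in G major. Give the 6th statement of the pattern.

Unit = 3 notes; the statements start on E4, F#4, G4, moving up a 2nd each time.
Continuing the starts: A4 → B4 → C5.
From C5 the diatonic shape gives C5 D5 A5.

C5 D5 A5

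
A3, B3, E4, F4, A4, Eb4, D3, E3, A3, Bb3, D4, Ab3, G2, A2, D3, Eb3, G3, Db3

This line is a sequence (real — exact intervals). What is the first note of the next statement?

C2

With a 6-note motive the entries are A3, D3, G2, each down a 5th from the previous.
One more step down a 5th gives C2.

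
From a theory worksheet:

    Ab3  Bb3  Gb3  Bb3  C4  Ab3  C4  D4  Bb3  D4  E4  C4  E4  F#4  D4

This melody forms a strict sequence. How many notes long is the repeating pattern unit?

3

There are 15 notes; a 3-note unit gives 5 cells:
Ab3 Bb3 Gb3 | Bb3 C4 Ab3 | C4 D4 Bb3 | D4 E4 C4 | E4 F#4 D4
Every group is a transposition up a 2nd of the one before; no shorter unit works.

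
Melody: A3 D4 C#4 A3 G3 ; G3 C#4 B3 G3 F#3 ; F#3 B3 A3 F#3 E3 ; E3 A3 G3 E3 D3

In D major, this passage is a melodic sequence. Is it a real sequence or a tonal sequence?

tonal

Every note is diatonic to D major.
Cell 1 has +5 semitones from note 1 to 2, but cell 2 has +6 — the interval quality changes while the contour stays the same, which is the hallmark of a tonal sequence.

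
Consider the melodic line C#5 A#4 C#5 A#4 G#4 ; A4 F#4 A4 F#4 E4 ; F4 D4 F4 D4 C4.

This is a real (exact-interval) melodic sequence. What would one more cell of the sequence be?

Taking 5-note groups, the heads are C#5, A4, F4: the pattern moves down a 3rd.
So cell 4 is Db4 Bb3 Db4 Bb3 Ab3.

Db4 Bb3 Db4 Bb3 Ab3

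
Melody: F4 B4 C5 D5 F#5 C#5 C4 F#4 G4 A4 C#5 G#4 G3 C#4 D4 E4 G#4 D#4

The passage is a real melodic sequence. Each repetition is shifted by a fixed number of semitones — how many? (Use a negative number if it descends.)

Unit = 6 notes; the statements start on F4, C4, G3, moving down a 4th each time.
Counting half-steps from F4 to C4: -5.

-5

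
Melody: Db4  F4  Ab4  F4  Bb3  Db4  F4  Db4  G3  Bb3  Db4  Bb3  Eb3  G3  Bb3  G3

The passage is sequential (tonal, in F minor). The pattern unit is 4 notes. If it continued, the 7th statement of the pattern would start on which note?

F2

With a 4-note motive the entries are Db4, Bb3, G3, Eb3, each down a 3rd from the previous.
Continuing: C3 → Ab2 → F2. Statement 7 starts on F2.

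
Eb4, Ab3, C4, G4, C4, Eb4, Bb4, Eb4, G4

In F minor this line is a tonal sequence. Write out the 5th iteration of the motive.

F5 Bb4 Db5

Taking 3-note groups, the heads are Eb4, G4, Bb4: the pattern moves up a 3rd.
Continuing the starts: Db5 → F5.
From F5 the diatonic shape gives F5 Bb4 Db5.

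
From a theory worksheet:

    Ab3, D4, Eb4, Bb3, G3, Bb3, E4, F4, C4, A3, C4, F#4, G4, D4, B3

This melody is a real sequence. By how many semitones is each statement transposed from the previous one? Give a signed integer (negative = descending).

2

With a 5-note motive the entries are Ab3, Bb3, C4, each up a 2nd from the previous.
Counting half-steps from Ab3 to Bb3: 2.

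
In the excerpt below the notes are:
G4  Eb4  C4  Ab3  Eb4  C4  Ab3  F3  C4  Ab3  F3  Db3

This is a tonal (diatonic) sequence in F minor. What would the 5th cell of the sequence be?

F3 Db3 Bb2 G2

With a 4-note motive the entries are G4, Eb4, C4, each down a 3rd from the previous.
Continuing the starts: Ab3 → F3.
Statement 5 starts on F3 and keeps the same diatonic contour: F3 Db3 Bb2 G2.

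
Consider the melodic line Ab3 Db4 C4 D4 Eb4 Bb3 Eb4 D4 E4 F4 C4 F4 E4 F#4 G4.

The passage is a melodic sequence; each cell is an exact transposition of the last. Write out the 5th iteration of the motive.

Taking 5-note groups, the heads are Ab3, Bb3, C4: the pattern moves up a 2nd.
Extending up a 2nd: D4 → E4.
Statement 5 starts on E4 and keeps the same exact contour: E4 A4 G#4 A#4 B4.

E4 A4 G#4 A#4 B4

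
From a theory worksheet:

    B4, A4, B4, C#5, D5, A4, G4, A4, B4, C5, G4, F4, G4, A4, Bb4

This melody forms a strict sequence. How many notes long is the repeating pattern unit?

5

Try groups of 5 (3 cells in 15 notes):
B4 A4 B4 C#5 D5 | A4 G4 A4 B4 C5 | G4 F4 G4 A4 Bb4
Every group is a transposition down a 2nd of the one before; no shorter unit works.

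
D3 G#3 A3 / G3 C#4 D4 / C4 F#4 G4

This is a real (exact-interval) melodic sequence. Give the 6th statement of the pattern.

Eb5 A5 Bb5

The 3-note cells begin on D3, G3, C4 — each up a 4th from the last.
Continuing the starts: F4 → Bb4 → Eb5.
Statement 6 starts on Eb5 and keeps the same exact contour: Eb5 A5 Bb5.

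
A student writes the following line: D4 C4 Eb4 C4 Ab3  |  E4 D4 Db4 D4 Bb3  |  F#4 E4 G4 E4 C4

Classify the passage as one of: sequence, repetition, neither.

neither

Note 3 of cell 2 is Db4; if this were a sequence it would be F4. No unit length gives a consistent transposition pattern.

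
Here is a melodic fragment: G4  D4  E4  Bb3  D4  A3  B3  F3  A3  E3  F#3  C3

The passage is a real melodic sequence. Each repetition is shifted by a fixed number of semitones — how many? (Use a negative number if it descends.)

-5

With a 4-note motive the entries are G4, D4, A3, each down a 4th from the previous.
G4 to D4 spans -5 semitones.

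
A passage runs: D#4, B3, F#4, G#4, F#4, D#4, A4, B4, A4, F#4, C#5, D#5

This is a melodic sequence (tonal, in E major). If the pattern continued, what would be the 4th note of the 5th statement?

Grouping in 4s, the 4th note of each cell is G#4, B4, D#5.
Extending up a 3rd: F#5 → A5.

A5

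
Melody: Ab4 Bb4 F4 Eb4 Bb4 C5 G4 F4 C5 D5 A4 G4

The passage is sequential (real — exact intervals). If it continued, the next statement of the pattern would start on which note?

D5

Unit = 4 notes; the statements start on Ab4, Bb4, C5, moving up a 2nd each time.
The next head, up a 2nd from C5, is D5.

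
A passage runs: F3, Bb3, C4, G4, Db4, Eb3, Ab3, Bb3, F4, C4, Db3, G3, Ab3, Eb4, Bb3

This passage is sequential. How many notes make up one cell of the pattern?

Try groups of 5 (3 cells in 15 notes):
F3 Bb3 C4 G4 Db4 | Eb3 Ab3 Bb3 F4 C4 | Db3 G3 Ab3 Eb4 Bb3
That's a consistent down a 2nd shift per cell, and no other grouping gives one.

5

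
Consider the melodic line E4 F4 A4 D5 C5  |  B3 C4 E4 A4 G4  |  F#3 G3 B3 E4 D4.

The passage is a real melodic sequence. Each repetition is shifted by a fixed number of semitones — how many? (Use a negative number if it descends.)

The 5-note cells begin on E4, B3, F#3 — each down a 4th from the last.
Counting half-steps from E4 to B3: -5.

-5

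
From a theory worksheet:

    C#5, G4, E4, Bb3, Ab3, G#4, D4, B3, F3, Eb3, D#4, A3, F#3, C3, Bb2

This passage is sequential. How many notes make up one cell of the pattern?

There are 15 notes; a 5-note unit gives 3 cells:
C#5 G4 E4 Bb3 Ab3 | G#4 D4 B3 F3 Eb3 | D#4 A3 F#3 C3 Bb2
That's a consistent down a 4th shift per cell, and no other grouping gives one.

5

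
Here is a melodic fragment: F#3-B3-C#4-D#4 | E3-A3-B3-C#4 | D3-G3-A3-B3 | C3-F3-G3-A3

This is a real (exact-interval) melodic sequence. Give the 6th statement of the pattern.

Taking 4-note groups, the heads are F#3, E3, D3, C3: the pattern moves down a 2nd.
Continuing the starts: Bb2 → Ab2.
So cell 6 is Ab2 Db3 Eb3 F3.

Ab2 Db3 Eb3 F3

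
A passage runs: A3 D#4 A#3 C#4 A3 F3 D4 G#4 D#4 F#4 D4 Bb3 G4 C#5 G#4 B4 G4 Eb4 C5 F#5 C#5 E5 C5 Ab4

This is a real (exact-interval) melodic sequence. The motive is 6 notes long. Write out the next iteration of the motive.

The 6-note cells begin on A3, D4, G4, C5 — each up a 4th from the last.
Statement 5 starts on F5 and keeps the same exact contour: F5 B5 F#5 A5 F5 Db5.

F5 B5 F#5 A5 F5 Db5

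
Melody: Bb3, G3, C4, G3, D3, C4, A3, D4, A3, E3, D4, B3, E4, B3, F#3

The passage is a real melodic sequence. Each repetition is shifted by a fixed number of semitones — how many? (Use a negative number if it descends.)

2

With a 5-note motive the entries are Bb3, C4, D4, each up a 2nd from the previous.
Bb3 to C4 spans +2 semitones.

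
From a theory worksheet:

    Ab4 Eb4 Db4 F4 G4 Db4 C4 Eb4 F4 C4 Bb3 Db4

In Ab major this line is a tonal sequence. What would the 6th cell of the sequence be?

C4 G3 F3 Ab3

Taking 4-note groups, the heads are Ab4, G4, F4: the pattern moves down a 2nd.
Carrying on: Eb4 → Db4 → C4.
Statement 6 starts on C4 and keeps the same diatonic contour: C4 G3 F3 Ab3.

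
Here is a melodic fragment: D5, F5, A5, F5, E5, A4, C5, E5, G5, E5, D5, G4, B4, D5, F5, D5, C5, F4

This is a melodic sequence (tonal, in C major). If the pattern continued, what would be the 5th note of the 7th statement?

F4

With 6-note cells, note 5 of each statement runs E5, D5, C5.
Extending down a 2nd: B4 → A4 → G4 → F4.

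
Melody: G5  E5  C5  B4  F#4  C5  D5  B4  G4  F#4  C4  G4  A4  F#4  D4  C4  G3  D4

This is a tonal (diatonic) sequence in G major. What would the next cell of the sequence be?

E4 C4 A3 G3 D3 A3

Unit = 6 notes; the statements start on G5, D5, A4, moving down a 4th each time.
Statement 4 starts on E4 and keeps the same diatonic contour: E4 C4 A3 G3 D3 A3.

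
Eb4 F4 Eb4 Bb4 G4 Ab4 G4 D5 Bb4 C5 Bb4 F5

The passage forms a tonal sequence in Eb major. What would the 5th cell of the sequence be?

F5 G5 F5 C6

Taking 4-note groups, the heads are Eb4, G4, Bb4: the pattern moves up a 3rd.
Carrying on: D5 → F5.
Statement 5 starts on F5 and keeps the same diatonic contour: F5 G5 F5 C6.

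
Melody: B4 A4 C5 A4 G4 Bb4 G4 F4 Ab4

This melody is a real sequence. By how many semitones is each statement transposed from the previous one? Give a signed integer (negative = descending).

-2

Unit = 3 notes; the statements start on B4, A4, G4, moving down a 2nd each time.
B4→A4 is 69 − 71 = -2 semitones.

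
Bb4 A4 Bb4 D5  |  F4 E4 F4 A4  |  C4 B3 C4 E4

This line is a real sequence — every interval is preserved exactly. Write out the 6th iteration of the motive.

A2 G#2 A2 C#3

With a 4-note motive the entries are Bb4, F4, C4, each down a 4th from the previous.
Extending down a 4th: G3 → D3 → A2.
So cell 6 is A2 G#2 A2 C#3.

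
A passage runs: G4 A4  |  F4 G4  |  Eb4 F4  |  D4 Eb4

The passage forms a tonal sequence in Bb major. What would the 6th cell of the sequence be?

With a 2-note motive the entries are G4, F4, Eb4, D4, each down a 2nd from the previous.
Carrying on: C4 → Bb3.
So cell 6 is Bb3 C4.

Bb3 C4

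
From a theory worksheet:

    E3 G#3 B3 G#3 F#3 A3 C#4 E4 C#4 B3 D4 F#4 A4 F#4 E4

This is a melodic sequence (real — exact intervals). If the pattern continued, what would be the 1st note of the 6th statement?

The unit is 5 notes. Position-1 pitches of the 3 shown cells: E3, A3, D4.
Extending up a 4th: G4 → C5 → F5.

F5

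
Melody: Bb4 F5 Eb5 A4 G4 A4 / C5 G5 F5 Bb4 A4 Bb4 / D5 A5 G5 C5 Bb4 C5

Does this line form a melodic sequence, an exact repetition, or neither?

sequence

Each 6-note cell is the previous one transposed up a 2nd.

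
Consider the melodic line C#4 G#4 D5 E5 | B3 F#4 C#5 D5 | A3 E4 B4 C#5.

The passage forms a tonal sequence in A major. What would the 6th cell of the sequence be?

E3 B3 F#4 G#4

With a 4-note motive the entries are C#4, B3, A3, each down a 2nd from the previous.
Carrying on: G#3 → F#3 → E3.
Statement 6 starts on E3 and keeps the same diatonic contour: E3 B3 F#4 G#4.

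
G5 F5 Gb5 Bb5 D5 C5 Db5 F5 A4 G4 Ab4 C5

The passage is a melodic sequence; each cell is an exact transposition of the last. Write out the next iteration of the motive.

E4 D4 Eb4 G4

The 4-note cells begin on G5, D5, A4 — each down a 4th from the last.
So cell 4 is E4 D4 Eb4 G4.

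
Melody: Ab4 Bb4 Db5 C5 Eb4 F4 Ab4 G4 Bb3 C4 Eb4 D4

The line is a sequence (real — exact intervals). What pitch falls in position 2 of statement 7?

The unit is 4 notes. Position-2 pitches of the 3 shown cells: Bb4, F4, C4.
Each moves down a 4th. Continuing: G3 → D3 → A2 → E2.

E2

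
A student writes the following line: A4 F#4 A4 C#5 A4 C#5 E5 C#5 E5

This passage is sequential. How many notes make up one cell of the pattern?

There are 9 notes; a 3-note unit gives 3 cells:
A4 F#4 A4 | C#5 A4 C#5 | E5 C#5 E5
That's a consistent up a 3rd shift per cell, and no other grouping gives one.

3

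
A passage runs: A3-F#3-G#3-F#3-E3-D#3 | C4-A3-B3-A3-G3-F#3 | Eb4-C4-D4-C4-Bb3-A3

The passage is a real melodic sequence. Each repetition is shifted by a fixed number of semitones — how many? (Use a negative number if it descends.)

3

Taking 6-note groups, the heads are A3, C4, Eb4: the pattern moves up a 3rd.
A3→C4 is 60 − 57 = 3 semitones.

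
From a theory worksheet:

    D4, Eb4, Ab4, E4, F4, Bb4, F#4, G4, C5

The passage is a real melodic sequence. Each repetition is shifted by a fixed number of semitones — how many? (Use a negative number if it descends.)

2

Unit = 3 notes; the statements start on D4, E4, F#4, moving up a 2nd each time.
D4→E4 is 64 − 62 = 2 semitones.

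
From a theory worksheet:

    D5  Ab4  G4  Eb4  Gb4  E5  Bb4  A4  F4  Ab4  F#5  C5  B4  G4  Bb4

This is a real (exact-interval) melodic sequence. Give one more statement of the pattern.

G#5 D5 C#5 A4 C5

Unit = 5 notes; the statements start on D5, E5, F#5, moving up a 2nd each time.
From G#5 the exact shape gives G#5 D5 C#5 A4 C5.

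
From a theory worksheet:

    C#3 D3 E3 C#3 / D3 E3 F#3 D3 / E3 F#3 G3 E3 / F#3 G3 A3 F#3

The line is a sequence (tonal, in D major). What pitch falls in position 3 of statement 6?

C#4

The unit is 4 notes. Position-3 pitches of the 4 shown cells: E3, F#3, G3, A3.
Each moves up a 2nd. Continuing: B3 → C#4.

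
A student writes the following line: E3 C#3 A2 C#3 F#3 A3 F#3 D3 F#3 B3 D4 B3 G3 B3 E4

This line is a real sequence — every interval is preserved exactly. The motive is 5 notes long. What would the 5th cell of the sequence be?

C5 A4 F4 A4 D5

Taking 5-note groups, the heads are E3, A3, D4: the pattern moves up a 4th.
Carrying on: G4 → C5.
So cell 5 is C5 A4 F4 A4 D5.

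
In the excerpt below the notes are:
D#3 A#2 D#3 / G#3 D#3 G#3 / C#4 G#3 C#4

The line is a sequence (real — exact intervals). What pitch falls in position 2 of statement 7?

E5

Grouping in 3s, the 2nd note of each cell is A#2, D#3, G#3.
Each moves up a 4th. Continuing: C#4 → F#4 → B4 → E5.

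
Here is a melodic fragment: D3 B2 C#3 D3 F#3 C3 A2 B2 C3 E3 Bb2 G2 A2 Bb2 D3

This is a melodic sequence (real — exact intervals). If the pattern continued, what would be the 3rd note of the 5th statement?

With 5-note cells, note 3 of each statement runs C#3, B2, A2.
Extending down a 2nd: G2 → F2.

F2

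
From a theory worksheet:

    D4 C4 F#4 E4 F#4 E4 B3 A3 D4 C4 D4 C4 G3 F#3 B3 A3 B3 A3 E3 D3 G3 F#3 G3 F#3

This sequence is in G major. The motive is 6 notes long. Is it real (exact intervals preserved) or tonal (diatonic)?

Every note is diatonic to G major.
Cell 1 has +6 semitones from note 2 to 3, but cell 2 has +5 — the interval quality changes while the contour stays the same, which is the hallmark of a tonal sequence.

tonal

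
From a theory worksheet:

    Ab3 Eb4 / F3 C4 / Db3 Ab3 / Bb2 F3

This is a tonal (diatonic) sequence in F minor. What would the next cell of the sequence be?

Unit = 2 notes; the statements start on Ab3, F3, Db3, Bb2, moving down a 3rd each time.
So cell 5 is G2 Db3.

G2 Db3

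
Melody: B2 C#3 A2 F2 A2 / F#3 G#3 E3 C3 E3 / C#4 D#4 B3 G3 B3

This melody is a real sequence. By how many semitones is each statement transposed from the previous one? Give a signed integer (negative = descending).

7

Taking 5-note groups, the heads are B2, F#3, C#4: the pattern moves up a 5th.
B2 to F#3 spans +7 semitones.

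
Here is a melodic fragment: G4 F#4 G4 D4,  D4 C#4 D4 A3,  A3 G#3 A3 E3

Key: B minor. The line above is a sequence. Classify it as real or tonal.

Each cell has the same semitone pattern (-1, 1, -5) — intervals are preserved exactly.
And G#3 lies outside B minor, so the sequence is real rather than tonal.

real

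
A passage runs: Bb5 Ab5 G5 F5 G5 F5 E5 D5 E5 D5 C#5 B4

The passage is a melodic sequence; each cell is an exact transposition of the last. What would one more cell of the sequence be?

C#5 B4 A#4 G#4

The 4-note cells begin on Bb5, G5, E5 — each down a 3rd from the last.
So cell 4 is C#5 B4 A#4 G#4.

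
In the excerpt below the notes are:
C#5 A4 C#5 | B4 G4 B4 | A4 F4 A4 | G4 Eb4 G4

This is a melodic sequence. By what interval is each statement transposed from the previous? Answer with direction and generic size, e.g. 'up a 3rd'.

Unit = 3 notes; the statements start on C#5, B4, A4, G4, moving down a 2nd each time.
C#5 to B4 is down a 2nd.

down a 2nd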